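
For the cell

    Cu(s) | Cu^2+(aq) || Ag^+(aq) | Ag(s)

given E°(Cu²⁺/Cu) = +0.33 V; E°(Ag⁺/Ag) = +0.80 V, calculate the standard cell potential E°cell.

By convention the left-hand electrode in cell notation is the anode (oxidation) and the right-hand electrode is the cathode (reduction).
E°cell = E°(right) − E°(left) = +0.80 − (+0.33) = +0.47 V.

+0.47 V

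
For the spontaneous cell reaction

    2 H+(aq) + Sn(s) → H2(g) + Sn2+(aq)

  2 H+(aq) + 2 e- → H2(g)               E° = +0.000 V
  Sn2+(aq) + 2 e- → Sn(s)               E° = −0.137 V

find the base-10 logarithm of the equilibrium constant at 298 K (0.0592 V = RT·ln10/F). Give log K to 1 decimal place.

log K = 4.6

The 2H⁺/H₂ couple is reduced (cathode); E°cell = +0.000 − (−0.137) = +0.137 V with n = 2.
At equilibrium E = 0, so log K = nE°cell / 0.0592 = (2)(+0.137) / 0.0592 = 4.6.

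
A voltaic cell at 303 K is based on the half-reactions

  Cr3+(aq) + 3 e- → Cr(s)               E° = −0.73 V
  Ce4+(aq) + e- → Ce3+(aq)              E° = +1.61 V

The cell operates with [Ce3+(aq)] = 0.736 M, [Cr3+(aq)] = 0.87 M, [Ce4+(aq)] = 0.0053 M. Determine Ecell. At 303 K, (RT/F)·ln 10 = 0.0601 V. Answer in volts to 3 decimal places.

Since E°(Ce⁴⁺/Ce³⁺) > E°(Cr³⁺/Cr), Ce⁴⁺/Ce³⁺ serves as the cathode.
E°cell = +1.61 − (−0.73) = +2.34 V, with n = 3 electrons transferred.
Balancing gives 3 Ce4+(aq) + Cr(s) → 3 Ce3+(aq) + Cr3+(aq); hence Q = ([Ce3+(aq)]^3·[Cr3+(aq)]) / [Ce4+(aq)]^3 = 2.33×10^6 (log Q = 6.367).
By the Nernst equation, E = +2.34 − (0.0601/3)·(6.367) = +2.212 V.

+2.212 V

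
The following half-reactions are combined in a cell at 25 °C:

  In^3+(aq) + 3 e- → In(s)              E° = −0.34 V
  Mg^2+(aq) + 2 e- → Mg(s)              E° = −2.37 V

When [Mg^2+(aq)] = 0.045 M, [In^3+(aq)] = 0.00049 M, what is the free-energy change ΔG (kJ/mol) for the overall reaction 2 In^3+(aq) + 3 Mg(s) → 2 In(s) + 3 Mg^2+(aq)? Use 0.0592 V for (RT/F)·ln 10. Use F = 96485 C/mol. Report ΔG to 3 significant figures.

The standard cell potential is −0.34 − (−2.37) = +2.03 V, with n = 6 electrons in the balanced equation.
Here Q = [Mg^2+(aq)]^3 / [In^3+(aq)]^2 = 380 (log Q = 2.579), giving E = +2.03 − (0.0592/6)·(2.579) = +2.0046 V.
ΔG = −nFE = −(6)(96485)(+2.0046) J/mol = −1160 kJ/mol.

−1160 kJ/mol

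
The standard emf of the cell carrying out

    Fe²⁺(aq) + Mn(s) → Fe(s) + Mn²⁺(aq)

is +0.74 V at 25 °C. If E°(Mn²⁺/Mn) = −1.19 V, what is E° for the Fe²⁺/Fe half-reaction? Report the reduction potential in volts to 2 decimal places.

−0.45 V

In the reaction as written the Fe²⁺/Fe couple is reduced (cathode) and Mn²⁺/Mn is oxidized (anode), so E°cell = E°(Fe²⁺/Fe) − E°(Mn²⁺/Mn).
E°(Fe²⁺/Fe) = E°cell + E°(anode) = +0.74 + (−1.19) = −0.45 V.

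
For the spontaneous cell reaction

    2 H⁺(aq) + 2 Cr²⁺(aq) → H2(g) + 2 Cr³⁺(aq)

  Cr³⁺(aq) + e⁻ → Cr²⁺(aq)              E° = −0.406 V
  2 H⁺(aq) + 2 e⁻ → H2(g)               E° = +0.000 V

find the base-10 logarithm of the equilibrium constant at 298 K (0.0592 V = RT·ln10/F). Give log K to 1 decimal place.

The 2H⁺/H₂ couple is reduced (cathode); E°cell = +0.000 − (−0.406) = +0.406 V with n = 2.
At equilibrium E = 0, so log K = nE°cell / 0.0592 = (2)(+0.406) / 0.0592 = 13.7.

log K = 13.7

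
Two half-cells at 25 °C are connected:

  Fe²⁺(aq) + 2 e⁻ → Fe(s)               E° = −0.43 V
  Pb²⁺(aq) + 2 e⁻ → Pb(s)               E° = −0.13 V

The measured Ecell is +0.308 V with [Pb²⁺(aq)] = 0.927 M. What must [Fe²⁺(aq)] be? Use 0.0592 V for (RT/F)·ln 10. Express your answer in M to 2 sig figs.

0.50 M

The Pb²⁺/Pb couple has the larger reduction potential, so it is the cathode: E°cell = −0.13 − (−0.43) = +0.30 V and n = 2.
From the Nernst equation, log Q = n(E° − E)/0.0592 = 2·(+0.30 − (+0.308))/0.0592 = −0.270.
Balancing electrons gives Pb²⁺(aq) + Fe(s) → Pb(s) + Fe²⁺(aq); thus Q = [Fe²⁺(aq)] / [Pb²⁺(aq)].
Isolating [Fe²⁺(aq)] in Q = 10^{−0.270} yields log [Fe²⁺(aq)] = −0.303, i.e. 0.50 M.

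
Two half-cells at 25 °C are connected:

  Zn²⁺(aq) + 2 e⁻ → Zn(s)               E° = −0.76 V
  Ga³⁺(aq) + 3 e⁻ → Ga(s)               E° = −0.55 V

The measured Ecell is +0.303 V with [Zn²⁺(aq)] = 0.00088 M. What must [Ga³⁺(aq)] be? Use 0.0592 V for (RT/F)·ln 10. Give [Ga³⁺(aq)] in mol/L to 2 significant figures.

The Ga³⁺/Ga couple has the larger reduction potential, so it is the cathode: E°cell = −0.55 − (−0.76) = +0.21 V and n = 6.
From the Nernst equation, log Q = n(E° − E)/0.0592 = 6·(+0.21 − (+0.303))/0.0592 = −9.426.
For 2 Ga³⁺(aq) + 3 Zn(s) → 2 Ga(s) + 3 Zn²⁺(aq), the reaction quotient is Q = [Zn²⁺(aq)]^3 / [Ga³⁺(aq)]^2.
Substituting the known concentrations and solving, log [Ga³⁺(aq)] = 0.130 and [Ga³⁺(aq)] = 1.3 M.

1.3 M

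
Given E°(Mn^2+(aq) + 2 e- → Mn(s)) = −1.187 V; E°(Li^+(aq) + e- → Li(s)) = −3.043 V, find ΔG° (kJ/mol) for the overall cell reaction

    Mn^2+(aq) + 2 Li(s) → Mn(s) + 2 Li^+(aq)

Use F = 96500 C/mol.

In the reaction as written Mn^2+(aq) is reduced, so the Mn²⁺/Mn couple is the cathode and Li⁺/Li is the anode.
E°cell = −1.187 − (−3.043) = +1.856 V; balancing electrons gives n = 2.
ΔG° = −nFE°cell = −(2)(96500)(+1.856) J/mol = −358 kJ/mol.

−358 kJ/mol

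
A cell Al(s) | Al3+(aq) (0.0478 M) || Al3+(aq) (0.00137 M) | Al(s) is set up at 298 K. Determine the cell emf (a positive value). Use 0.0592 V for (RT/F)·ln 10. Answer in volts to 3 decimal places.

For a concentration cell E°cell = 0, since both electrodes use the same couple.
The compartment with the higher Al3+(aq) concentration (0.0478 M) acts as the cathode; ions are reduced there and produced at the dilute (0.00137 M) anode.
With n = 3, Ecell = −(0.0592/3)·log([dilute]/[conc]) = −(0.0592/3)·log(0.00137/0.0478) = +0.030 V.

0.030 V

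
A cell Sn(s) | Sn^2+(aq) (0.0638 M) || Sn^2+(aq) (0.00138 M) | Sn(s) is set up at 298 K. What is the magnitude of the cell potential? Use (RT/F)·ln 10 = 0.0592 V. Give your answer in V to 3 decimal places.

0.049 V

For a concentration cell E°cell = 0, since both electrodes use the same couple.
The compartment with the higher Sn^2+(aq) concentration (0.0638 M) acts as the cathode; ions are reduced there and produced at the dilute (0.00138 M) anode.
With n = 2, Ecell = −(0.0592/2)·log([dilute]/[conc]) = −(0.0592/2)·log(0.00138/0.0638) = +0.049 V.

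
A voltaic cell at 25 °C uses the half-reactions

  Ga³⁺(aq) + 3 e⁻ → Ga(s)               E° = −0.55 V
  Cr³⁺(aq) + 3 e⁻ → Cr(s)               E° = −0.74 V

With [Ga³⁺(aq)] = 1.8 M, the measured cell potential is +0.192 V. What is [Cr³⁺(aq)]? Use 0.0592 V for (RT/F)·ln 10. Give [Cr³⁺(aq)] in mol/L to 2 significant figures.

1.4 M

With Ga³⁺/Ga at the cathode and Cr³⁺/Cr at the anode, E°cell = −0.55 − (−0.74) = +0.19 V (n = 3).
Since E = E° − (0.0592/n)·log Q, log Q = n(E° − E)/0.0592 = −0.101.
For Ga³⁺(aq) + Cr(s) → Ga(s) + Cr³⁺(aq), the reaction quotient is Q = [Cr³⁺(aq)] / [Ga³⁺(aq)].
Isolating [Cr³⁺(aq)] in Q = 10^{−0.101} yields log [Cr³⁺(aq)] = 0.154, i.e. 1.4 M.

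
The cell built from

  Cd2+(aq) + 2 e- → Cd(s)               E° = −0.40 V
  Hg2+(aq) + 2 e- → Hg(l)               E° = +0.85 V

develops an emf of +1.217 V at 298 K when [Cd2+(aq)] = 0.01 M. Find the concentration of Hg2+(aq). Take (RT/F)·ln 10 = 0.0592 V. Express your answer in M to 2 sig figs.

With Hg²⁺/Hg at the cathode and Cd²⁺/Cd at the anode, E°cell = +0.85 − (−0.40) = +1.25 V (n = 2).
Since E = E° − (0.0592/n)·log Q, log Q = n(E° − E)/0.0592 = 1.115.
For Hg2+(aq) + Cd(s) → Hg(l) + Cd2+(aq), the reaction quotient is Q = [Cd2+(aq)] / [Hg2+(aq)].
Solving for the unknown gives log [Hg2+(aq)] = −3.115, so [Hg2+(aq)] ≈ 0.00077 M.

0.00077 M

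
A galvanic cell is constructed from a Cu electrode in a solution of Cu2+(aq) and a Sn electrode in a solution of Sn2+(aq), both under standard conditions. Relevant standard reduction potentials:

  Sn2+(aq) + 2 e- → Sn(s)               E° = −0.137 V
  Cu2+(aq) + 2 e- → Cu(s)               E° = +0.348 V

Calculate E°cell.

+0.485 V

The Cu²⁺/Cu couple has the higher E°, so Cu ion is reduced (cathode) and Sn is oxidized (anode).
E°cell = E°(cathode) − E°(anode) = +0.348 − (−0.137) = +0.485 V.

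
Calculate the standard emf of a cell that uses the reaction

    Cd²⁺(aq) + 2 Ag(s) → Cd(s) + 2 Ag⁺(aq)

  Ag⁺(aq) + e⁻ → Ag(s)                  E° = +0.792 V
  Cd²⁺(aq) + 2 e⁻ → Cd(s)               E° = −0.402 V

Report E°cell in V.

−1.194 V

Cd²⁺(aq) gains electrons, so the Cd²⁺/Cd couple is the cathode; the Ag⁺/Ag couple is the anode.
E°cell = E°(cathode) − E°(anode) = −0.402 − (+0.792) = −1.194 V.
The negative E°cell means the reaction is non-spontaneous in the direction written.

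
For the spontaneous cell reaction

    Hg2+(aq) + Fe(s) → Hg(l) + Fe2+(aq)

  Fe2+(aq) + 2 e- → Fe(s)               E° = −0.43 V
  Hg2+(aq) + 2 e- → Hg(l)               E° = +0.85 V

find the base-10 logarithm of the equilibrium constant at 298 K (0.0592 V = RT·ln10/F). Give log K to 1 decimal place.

log K = 43.2

The Hg²⁺/Hg couple is reduced (cathode); E°cell = +0.85 − (−0.43) = +1.28 V with n = 2.
At equilibrium E = 0, so log K = nE°cell / 0.0592 = (2)(+1.28) / 0.0592 = 43.2.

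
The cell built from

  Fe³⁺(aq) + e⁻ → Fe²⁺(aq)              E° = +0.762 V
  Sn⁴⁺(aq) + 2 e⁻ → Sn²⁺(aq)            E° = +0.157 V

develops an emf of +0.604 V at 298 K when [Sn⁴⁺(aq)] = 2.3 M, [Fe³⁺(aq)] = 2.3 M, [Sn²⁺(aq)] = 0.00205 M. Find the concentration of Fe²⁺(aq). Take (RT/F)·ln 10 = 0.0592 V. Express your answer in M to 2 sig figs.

0.071 M

With Fe³⁺/Fe²⁺ at the cathode and Sn⁴⁺/Sn²⁺ at the anode, E°cell = +0.762 − (+0.157) = +0.605 V (n = 2).
Rearranging E = E° − (0.0592/n)·log Q gives log Q = 2(+0.605 − (+0.604))/0.0592 = 0.034.
The balanced reaction is 2 Fe³⁺(aq) + Sn²⁺(aq) → 2 Fe²⁺(aq) + Sn⁴⁺(aq), so Q = ([Fe²⁺(aq)]^2·[Sn⁴⁺(aq)]) / ([Fe³⁺(aq)]^2·[Sn²⁺(aq)]).
Isolating [Fe²⁺(aq)] in Q = 10^{0.034} yields log [Fe²⁺(aq)] = −1.146, i.e. 0.071 M.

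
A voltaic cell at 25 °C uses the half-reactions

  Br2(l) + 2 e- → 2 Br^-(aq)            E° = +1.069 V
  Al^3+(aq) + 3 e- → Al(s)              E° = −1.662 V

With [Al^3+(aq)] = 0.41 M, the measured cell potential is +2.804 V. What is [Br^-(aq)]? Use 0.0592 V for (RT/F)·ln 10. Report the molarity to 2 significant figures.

With Br₂/Br⁻ at the cathode and Al³⁺/Al at the anode, E°cell = +1.069 − (−1.662) = +2.731 V (n = 6).
Since E = E° − (0.0592/n)·log Q, log Q = n(E° − E)/0.0592 = −7.399.
The balanced reaction is 3 Br2(l) + 2 Al(s) → 6 Br^-(aq) + 2 Al^3+(aq), so Q = [Br^-(aq)]^6·[Al^3+(aq)]^2.
Solving for the unknown gives log [Br^-(aq)] = −1.104, so [Br^-(aq)] ≈ 0.079 M.

0.079 M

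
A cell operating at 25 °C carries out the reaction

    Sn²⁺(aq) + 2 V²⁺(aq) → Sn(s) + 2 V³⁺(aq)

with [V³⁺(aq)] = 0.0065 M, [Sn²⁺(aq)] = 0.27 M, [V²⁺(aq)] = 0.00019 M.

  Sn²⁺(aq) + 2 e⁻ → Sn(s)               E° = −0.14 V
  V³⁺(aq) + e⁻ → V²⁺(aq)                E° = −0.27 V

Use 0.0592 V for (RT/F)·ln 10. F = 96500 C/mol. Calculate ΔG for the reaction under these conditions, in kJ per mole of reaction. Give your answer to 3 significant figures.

E°cell = −0.14 − (−0.27) = +0.13 V; the balanced reaction transfers n = 2 electrons.
Here Q = [V³⁺(aq)]^2 / ([Sn²⁺(aq)]·[V²⁺(aq)]^2) = 4.33×10^3 (log Q = 3.637), giving E = +0.13 − (0.0592/2)·(3.637) = +0.0223 V.
Then ΔG = −nFE = −2 × 96500 × +0.0223 J/mol = −4.30 kJ/mol.

−4.30 kJ/mol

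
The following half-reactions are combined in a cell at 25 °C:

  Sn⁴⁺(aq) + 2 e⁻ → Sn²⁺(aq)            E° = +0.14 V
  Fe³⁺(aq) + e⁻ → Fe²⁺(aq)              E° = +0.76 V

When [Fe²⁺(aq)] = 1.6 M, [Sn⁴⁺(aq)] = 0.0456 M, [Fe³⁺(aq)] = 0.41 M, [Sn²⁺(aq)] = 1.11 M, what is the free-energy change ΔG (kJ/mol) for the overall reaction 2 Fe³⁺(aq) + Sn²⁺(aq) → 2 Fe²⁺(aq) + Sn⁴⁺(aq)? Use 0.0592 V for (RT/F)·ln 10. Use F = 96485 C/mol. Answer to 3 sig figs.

−121 kJ/mol

E°cell = +0.76 − (+0.14) = +0.62 V; the balanced reaction transfers n = 2 electrons.
Here Q = ([Fe²⁺(aq)]^2·[Sn⁴⁺(aq)]) / ([Fe³⁺(aq)]^2·[Sn²⁺(aq)]) = 0.626 (log Q = −0.204), giving E = +0.62 − (0.0592/2)·(−0.204) = +0.6260 V.
Then ΔG = −nFE = −2 × 96485 × +0.6260 J/mol = −121 kJ/mol.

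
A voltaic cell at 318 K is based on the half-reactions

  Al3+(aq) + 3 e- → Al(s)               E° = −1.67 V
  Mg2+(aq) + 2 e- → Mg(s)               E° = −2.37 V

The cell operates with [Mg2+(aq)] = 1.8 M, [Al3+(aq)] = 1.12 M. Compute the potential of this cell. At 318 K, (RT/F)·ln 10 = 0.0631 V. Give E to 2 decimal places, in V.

Al³⁺/Al is reduced (cathode, E° = −1.67 V) and Mg²⁺/Mg is oxidized (anode).
The standard potential is −1.67 − (−2.37) = +0.70 V and the balanced reaction transfers n = 6 electrons.
For the overall reaction 2 Al3+(aq) + 3 Mg(s) → 2 Al(s) + 3 Mg2+(aq), Q = [Mg2+(aq)]^3 / [Al3+(aq)]^2 = 4.65, giving log Q = 0.667.
Applying E = E° − (RT ln10/nF)·log Q gives +0.70 − (0.0631/6)(0.667) = +0.69 V.

+0.69 V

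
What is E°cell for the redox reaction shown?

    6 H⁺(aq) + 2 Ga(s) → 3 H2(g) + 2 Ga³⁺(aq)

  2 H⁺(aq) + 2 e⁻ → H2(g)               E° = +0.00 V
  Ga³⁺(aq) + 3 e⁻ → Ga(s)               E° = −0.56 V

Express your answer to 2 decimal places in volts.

+0.56 V

H⁺(aq) gains electrons, so the 2H⁺/H₂ couple is the cathode; the Ga³⁺/Ga couple is the anode.
E°cell = E°(cathode) − E°(anode) = +0.00 − (−0.56) = +0.56 V.
The positive value indicates the reaction is spontaneous as written.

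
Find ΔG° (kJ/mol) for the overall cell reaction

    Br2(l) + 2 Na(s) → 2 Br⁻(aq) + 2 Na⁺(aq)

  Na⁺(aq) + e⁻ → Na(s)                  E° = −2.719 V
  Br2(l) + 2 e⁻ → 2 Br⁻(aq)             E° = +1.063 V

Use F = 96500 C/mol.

−730 kJ/mol

In the reaction as written Br2(l) is reduced, so the Br₂/Br⁻ couple is the cathode and Na⁺/Na is the anode.
E°cell = +1.063 − (−2.719) = +3.782 V; balancing electrons gives n = 2.
ΔG° = −nFE°cell = −(2)(96500)(+3.782) J/mol = −730 kJ/mol.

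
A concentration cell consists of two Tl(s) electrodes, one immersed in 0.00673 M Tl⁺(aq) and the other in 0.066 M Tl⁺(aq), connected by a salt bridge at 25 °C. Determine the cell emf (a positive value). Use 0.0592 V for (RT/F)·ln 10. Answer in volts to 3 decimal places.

0.059 V

For a concentration cell E°cell = 0, since both electrodes use the same couple.
The compartment with the higher Tl⁺(aq) concentration (0.066 M) acts as the cathode; ions are reduced there and produced at the dilute (0.00673 M) anode.
With n = 1, Ecell = −(0.0592/1)·log([dilute]/[conc]) = −(0.0592/1)·log(0.00673/0.066) = +0.059 V.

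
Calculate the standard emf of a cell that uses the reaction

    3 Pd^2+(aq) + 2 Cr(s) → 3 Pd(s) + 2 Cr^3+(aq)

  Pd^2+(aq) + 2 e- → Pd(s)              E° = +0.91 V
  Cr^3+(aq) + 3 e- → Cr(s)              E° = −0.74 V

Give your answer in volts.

+1.65 V

In the reaction as written, Pd^2+(aq) is reduced (cathode) and Cr^3+(aq) is produced by oxidation at the anode.
E°cell = E°(cathode) − E°(anode) = +0.91 − (−0.74) = +1.65 V.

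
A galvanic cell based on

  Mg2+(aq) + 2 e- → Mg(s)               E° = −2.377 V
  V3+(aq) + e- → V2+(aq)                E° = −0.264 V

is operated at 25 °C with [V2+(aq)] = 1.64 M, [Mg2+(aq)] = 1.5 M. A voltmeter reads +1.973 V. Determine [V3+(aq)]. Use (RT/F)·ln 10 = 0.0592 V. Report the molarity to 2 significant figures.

0.0087 M

The V³⁺/V²⁺ couple has the larger reduction potential, so it is the cathode: E°cell = −0.264 − (−2.377) = +2.113 V and n = 2.
Rearranging E = E° − (0.0592/n)·log Q gives log Q = 2(+2.113 − (+1.973))/0.0592 = 4.730.
For 2 V3+(aq) + Mg(s) → 2 V2+(aq) + Mg2+(aq), the reaction quotient is Q = ([V2+(aq)]^2·[Mg2+(aq)]) / [V3+(aq)]^2.
Isolating [V3+(aq)] in Q = 10^{4.730} yields log [V3+(aq)] = −2.062, i.e. 0.0087 M.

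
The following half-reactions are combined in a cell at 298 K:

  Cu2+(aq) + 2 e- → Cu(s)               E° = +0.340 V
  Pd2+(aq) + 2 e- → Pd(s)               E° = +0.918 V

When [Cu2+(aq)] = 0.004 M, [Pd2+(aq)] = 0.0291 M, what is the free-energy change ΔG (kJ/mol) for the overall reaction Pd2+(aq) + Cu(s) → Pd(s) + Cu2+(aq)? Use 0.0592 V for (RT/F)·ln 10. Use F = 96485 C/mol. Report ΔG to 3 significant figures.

The standard cell potential is +0.918 − (+0.340) = +0.578 V, with n = 2 electrons in the balanced equation.
Here Q = [Cu2+(aq)] / [Pd2+(aq)] = 0.137 (log Q = −0.862), giving E = +0.578 − (0.0592/2)·(−0.862) = +0.6035 V.
ΔG = −nFE = −(2)(96485)(+0.6035) J/mol = −116 kJ/mol.

−116 kJ/mol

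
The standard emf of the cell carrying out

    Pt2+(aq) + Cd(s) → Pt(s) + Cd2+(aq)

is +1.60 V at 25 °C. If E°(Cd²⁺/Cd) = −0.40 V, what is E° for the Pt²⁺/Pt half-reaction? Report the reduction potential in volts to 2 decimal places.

In the reaction as written the Pt²⁺/Pt couple is reduced (cathode) and Cd²⁺/Cd is oxidized (anode), so E°cell = E°(Pt²⁺/Pt) − E°(Cd²⁺/Cd).
E°(Pt²⁺/Pt) = E°cell + E°(anode) = +1.60 + (−0.40) = +1.20 V.

+1.20 V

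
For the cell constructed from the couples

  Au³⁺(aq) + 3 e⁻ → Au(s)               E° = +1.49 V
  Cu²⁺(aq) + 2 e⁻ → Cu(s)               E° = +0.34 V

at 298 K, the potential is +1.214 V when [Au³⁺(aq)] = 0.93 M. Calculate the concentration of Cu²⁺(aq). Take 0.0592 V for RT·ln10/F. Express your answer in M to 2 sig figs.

0.0066 M

Au³⁺/Au is the cathode (higher E°); E°cell = +1.49 − (+0.34) = +1.15 V with n = 6.
Rearranging E = E° − (0.0592/n)·log Q gives log Q = 6(+1.15 − (+1.214))/0.0592 = −6.486.
For 2 Au³⁺(aq) + 3 Cu(s) → 2 Au(s) + 3 Cu²⁺(aq), the reaction quotient is Q = [Cu²⁺(aq)]^3 / [Au³⁺(aq)]^2.
Substituting the known concentrations and solving, log [Cu²⁺(aq)] = −2.183 and [Cu²⁺(aq)] = 0.0066 M.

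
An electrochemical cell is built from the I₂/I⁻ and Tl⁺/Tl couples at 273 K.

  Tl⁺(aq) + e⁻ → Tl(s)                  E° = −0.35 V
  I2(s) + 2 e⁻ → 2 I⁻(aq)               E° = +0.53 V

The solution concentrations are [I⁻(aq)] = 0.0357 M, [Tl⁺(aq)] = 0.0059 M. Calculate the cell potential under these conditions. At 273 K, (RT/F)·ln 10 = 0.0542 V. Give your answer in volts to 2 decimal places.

+1.08 V

Since E°(I₂/I⁻) > E°(Tl⁺/Tl), I₂/I⁻ serves as the cathode.
E°cell = +0.53 − (−0.35) = +0.88 V, with n = 2 electrons transferred.
For the overall reaction I2(s) + 2 Tl(s) → 2 I⁻(aq) + 2 Tl⁺(aq), Q = [I⁻(aq)]^2·[Tl⁺(aq)]^2 = 4.44×10^−8, giving log Q = −7.353.
By the Nernst equation, E = +0.88 − (0.0542/2)·(−7.353) = +1.08 V.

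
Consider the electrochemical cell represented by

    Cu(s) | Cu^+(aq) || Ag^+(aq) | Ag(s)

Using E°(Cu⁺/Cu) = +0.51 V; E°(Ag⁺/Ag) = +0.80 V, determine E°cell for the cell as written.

By convention the left-hand electrode in cell notation is the anode (oxidation) and the right-hand electrode is the cathode (reduction).
E°cell = E°(right) − E°(left) = +0.80 − (+0.51) = +0.29 V.

+0.29 V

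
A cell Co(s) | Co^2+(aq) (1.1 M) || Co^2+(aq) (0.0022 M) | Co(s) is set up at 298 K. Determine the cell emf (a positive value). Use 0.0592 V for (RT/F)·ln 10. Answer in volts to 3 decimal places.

For a concentration cell E°cell = 0, since both electrodes use the same couple.
The compartment with the higher Co^2+(aq) concentration (1.1 M) acts as the cathode; ions are reduced there and produced at the dilute (0.0022 M) anode.
With n = 2, Ecell = −(0.0592/2)·log([dilute]/[conc]) = −(0.0592/2)·log(0.0022/1.1) = +0.080 V.

0.080 V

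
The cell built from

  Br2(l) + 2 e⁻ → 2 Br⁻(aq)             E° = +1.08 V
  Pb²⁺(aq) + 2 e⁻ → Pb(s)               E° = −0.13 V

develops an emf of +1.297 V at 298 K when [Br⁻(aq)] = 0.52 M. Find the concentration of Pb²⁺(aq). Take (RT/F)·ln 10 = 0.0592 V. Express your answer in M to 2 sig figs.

0.0043 M

With Br₂/Br⁻ at the cathode and Pb²⁺/Pb at the anode, E°cell = +1.08 − (−0.13) = +1.21 V (n = 2).
Rearranging E = E° − (0.0592/n)·log Q gives log Q = 2(+1.21 − (+1.297))/0.0592 = −2.939.
The balanced reaction is Br2(l) + Pb(s) → 2 Br⁻(aq) + Pb²⁺(aq), so Q = [Br⁻(aq)]^2·[Pb²⁺(aq)].
Substituting the known concentrations and solving, log [Pb²⁺(aq)] = −2.371 and [Pb²⁺(aq)] = 0.0043 M.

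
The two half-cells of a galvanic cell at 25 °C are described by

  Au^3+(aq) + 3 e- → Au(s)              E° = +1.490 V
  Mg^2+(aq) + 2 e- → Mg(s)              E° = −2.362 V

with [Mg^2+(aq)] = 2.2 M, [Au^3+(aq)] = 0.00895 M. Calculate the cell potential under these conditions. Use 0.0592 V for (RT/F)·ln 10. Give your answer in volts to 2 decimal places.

Au³⁺/Au is reduced (cathode, E° = +1.490 V) and Mg²⁺/Mg is oxidized (anode).
E°cell = +1.490 − (−2.362) = +3.852 V, with n = 6 electrons transferred.
For the overall reaction 2 Au^3+(aq) + 3 Mg(s) → 2 Au(s) + 3 Mg^2+(aq), Q = [Mg^2+(aq)]^3 / [Au^3+(aq)]^2 = 1.33×10^5, giving log Q = 5.124.
E = E° − (0.0592/n)·log Q = +3.852 − (0.0592/6)(5.124) = +3.80 V.

+3.80 V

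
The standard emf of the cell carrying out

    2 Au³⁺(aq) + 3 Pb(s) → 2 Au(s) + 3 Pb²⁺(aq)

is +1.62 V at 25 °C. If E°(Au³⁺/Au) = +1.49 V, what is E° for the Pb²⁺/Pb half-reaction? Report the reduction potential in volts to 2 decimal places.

−0.13 V

In the reaction as written the Au³⁺/Au couple is reduced (cathode) and Pb²⁺/Pb is oxidized (anode), so E°cell = E°(Au³⁺/Au) − E°(Pb²⁺/Pb).
E°(Pb²⁺/Pb) = E°(cathode) − E°cell = +1.49 − (+1.62) = −0.13 V.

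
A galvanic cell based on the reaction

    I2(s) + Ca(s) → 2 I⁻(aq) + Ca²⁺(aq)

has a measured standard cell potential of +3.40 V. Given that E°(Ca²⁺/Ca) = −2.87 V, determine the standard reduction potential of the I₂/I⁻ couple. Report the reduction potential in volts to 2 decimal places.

In the reaction as written the I₂/I⁻ couple is reduced (cathode) and Ca²⁺/Ca is oxidized (anode), so E°cell = E°(I₂/I⁻) − E°(Ca²⁺/Ca).
E°(I₂/I⁻) = E°cell + E°(anode) = +3.40 + (−2.87) = +0.53 V.

+0.53 V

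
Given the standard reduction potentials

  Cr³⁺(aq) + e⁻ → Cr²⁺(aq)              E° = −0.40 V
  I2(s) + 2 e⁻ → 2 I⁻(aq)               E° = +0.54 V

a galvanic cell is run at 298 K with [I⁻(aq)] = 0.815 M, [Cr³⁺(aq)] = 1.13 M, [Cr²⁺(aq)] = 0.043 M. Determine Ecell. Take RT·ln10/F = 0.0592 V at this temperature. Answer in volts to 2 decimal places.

Since E°(I₂/I⁻) > E°(Cr³⁺/Cr²⁺), I₂/I⁻ serves as the cathode.
The standard potential is +0.54 − (−0.40) = +0.94 V and the balanced reaction transfers n = 2 electrons.
The balanced reaction is I2(s) + 2 Cr²⁺(aq) → 2 I⁻(aq) + 2 Cr³⁺(aq), so Q = ([I⁻(aq)]^2·[Cr³⁺(aq)]^2) / [Cr²⁺(aq)]^2 = 459 and log Q = 2.662.
Applying E = E° − (RT ln10/nF)·log Q gives +0.94 − (0.0592/2)(2.662) = +0.86 V.

+0.86 V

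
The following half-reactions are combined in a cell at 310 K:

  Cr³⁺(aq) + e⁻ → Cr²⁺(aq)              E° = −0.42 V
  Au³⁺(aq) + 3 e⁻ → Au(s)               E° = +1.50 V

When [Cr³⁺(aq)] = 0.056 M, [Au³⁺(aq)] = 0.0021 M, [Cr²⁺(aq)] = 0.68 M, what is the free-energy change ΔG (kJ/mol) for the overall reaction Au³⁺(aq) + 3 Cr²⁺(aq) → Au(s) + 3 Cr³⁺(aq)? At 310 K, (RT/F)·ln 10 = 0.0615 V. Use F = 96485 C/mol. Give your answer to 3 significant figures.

−559 kJ/mol

E°cell = +1.50 − (−0.42) = +1.92 V; the balanced reaction transfers n = 3 electrons.
Q = [Cr³⁺(aq)]^3 / ([Au³⁺(aq)]·[Cr²⁺(aq)]^3) = 0.266, so log Q = −0.575 and E = +1.92 − (0.0615/3)(−0.575) = +1.9318 V.
Finally ΔG = −nFE = −(3)(96485 C/mol)(+1.9318 V) = −559 kJ/mol.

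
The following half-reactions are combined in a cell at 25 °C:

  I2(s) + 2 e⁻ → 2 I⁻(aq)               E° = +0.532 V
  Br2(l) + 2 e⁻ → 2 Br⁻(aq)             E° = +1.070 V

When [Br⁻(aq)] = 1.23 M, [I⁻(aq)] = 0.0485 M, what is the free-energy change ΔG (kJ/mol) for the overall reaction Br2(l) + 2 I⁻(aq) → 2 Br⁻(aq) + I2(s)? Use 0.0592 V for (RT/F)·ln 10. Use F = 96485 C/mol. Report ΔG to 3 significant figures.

−87.8 kJ/mol

E°cell = +1.070 − (+0.532) = +0.538 V; the balanced reaction transfers n = 2 electrons.
Q = [Br⁻(aq)]^2 / [I⁻(aq)]^2 = 643, so log Q = 2.808 and E = +0.538 − (0.0592/2)(2.808) = +0.4549 V.
ΔG = −nFE = −(2)(96485)(+0.4549) J/mol = −87.8 kJ/mol.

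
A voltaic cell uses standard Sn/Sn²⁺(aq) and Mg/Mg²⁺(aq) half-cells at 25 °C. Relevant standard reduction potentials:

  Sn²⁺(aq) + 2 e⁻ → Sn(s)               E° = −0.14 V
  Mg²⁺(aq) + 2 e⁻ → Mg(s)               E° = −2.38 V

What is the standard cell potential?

+2.24 V

The Sn²⁺/Sn couple has the higher E°, so Sn ion is reduced (cathode) and Mg is oxidized (anode).
E°cell = E°(cathode) − E°(anode) = −0.14 − (−2.38) = +2.24 V.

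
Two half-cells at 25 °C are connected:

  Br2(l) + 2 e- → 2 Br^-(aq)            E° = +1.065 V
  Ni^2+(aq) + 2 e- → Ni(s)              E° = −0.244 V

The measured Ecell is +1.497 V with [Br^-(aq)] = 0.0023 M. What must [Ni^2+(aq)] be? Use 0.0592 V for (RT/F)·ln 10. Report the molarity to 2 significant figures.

With Br₂/Br⁻ at the cathode and Ni²⁺/Ni at the anode, E°cell = +1.065 − (−0.244) = +1.309 V (n = 2).
Rearranging E = E° − (0.0592/n)·log Q gives log Q = 2(+1.309 − (+1.497))/0.0592 = −6.351.
Balancing electrons gives Br2(l) + Ni(s) → 2 Br^-(aq) + Ni^2+(aq); thus Q = [Br^-(aq)]^2·[Ni^2+(aq)].
Isolating [Ni^2+(aq)] in Q = 10^{−6.351} yields log [Ni^2+(aq)] = −1.074, i.e. 0.084 M.

0.084 M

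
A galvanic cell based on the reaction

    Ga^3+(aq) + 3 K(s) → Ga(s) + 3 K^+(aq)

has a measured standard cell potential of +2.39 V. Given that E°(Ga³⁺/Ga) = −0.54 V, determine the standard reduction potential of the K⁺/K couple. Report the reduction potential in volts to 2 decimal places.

In the reaction as written the Ga³⁺/Ga couple is reduced (cathode) and K⁺/K is oxidized (anode), so E°cell = E°(Ga³⁺/Ga) − E°(K⁺/K).
E°(K⁺/K) = E°(cathode) − E°cell = −0.54 − (+2.39) = −2.93 V.

−2.93 V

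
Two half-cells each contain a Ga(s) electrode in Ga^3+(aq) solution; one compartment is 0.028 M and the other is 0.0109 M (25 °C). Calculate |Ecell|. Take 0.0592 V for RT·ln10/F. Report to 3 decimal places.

0.008 V

For a concentration cell E°cell = 0, since both electrodes use the same couple.
The compartment with the higher Ga^3+(aq) concentration (0.028 M) acts as the cathode; ions are reduced there and produced at the dilute (0.0109 M) anode.
With n = 3, Ecell = −(0.0592/3)·log([dilute]/[conc]) = −(0.0592/3)·log(0.0109/0.028) = +0.008 V.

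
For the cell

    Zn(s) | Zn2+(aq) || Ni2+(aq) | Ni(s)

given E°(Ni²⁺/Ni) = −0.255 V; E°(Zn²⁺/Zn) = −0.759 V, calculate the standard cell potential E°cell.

+0.504 V

By convention the left-hand electrode in cell notation is the anode (oxidation) and the right-hand electrode is the cathode (reduction).
E°cell = E°(right) − E°(left) = −0.255 − (−0.759) = +0.504 V.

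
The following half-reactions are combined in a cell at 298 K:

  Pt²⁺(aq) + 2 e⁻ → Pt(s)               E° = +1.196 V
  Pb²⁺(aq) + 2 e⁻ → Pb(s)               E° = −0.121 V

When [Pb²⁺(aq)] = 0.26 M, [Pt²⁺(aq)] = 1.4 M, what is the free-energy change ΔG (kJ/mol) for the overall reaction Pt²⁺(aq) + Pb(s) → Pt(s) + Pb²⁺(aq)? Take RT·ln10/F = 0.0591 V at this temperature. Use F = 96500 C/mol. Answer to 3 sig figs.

−258 kJ/mol

The standard cell potential is +1.196 − (−0.121) = +1.317 V, with n = 2 electrons in the balanced equation.
The reaction quotient is [Pb²⁺(aq)] / [Pt²⁺(aq)] = 0.186; by Nernst, E = +1.317 − (0.0591/2)(−0.731) = +1.3386 V.
Finally ΔG = −nFE = −(2)(96500 C/mol)(+1.3386 V) = −258 kJ/mol.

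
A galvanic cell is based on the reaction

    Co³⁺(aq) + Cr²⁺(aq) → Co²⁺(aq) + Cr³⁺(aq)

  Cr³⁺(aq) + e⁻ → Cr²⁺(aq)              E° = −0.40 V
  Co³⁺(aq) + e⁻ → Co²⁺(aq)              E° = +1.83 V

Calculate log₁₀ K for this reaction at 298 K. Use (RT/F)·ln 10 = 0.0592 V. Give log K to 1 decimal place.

log K = 37.7

The Co³⁺/Co²⁺ couple is reduced (cathode); E°cell = +1.83 − (−0.40) = +2.23 V with n = 1.
At equilibrium E = 0, so log K = nE°cell / 0.0592 = (1)(+2.23) / 0.0592 = 37.7.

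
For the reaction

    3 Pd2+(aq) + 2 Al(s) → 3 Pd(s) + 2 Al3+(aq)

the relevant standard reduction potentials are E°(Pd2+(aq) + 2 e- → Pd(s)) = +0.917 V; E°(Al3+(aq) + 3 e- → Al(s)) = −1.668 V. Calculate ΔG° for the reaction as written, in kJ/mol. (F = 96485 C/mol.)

−1496 kJ/mol

In the reaction as written Pd2+(aq) is reduced, so the Pd²⁺/Pd couple is the cathode and Al³⁺/Al is the anode.
E°cell = +0.917 − (−1.668) = +2.585 V; balancing electrons gives n = 6.
ΔG° = −nFE°cell = −(6)(96485)(+2.585) J/mol = −1496 kJ/mol.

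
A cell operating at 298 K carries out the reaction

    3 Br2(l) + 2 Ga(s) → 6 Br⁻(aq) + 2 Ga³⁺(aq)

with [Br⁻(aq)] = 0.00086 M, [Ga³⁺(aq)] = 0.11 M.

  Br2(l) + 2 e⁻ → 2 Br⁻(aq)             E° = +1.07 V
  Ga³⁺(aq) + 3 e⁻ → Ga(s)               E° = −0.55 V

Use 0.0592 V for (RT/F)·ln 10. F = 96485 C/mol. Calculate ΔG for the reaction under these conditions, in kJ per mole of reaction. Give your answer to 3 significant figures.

With Br₂/Br⁻ reduced at the cathode, E°cell = +1.07 − (−0.55) = +1.62 V and n = 6.
The reaction quotient is [Br⁻(aq)]^6·[Ga³⁺(aq)]^2 = 4.9×10^−21; by Nernst, E = +1.62 − (0.0592/6)(−20.310) = +1.8204 V.
Then ΔG = −nFE = −6 × 96485 × +1.8204 J/mol = −1050 kJ/mol.

−1050 kJ/mol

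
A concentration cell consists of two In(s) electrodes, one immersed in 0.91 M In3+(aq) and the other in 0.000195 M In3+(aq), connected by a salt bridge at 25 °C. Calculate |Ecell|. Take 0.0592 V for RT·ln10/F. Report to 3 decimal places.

0.072 V

For a concentration cell E°cell = 0, since both electrodes use the same couple.
The compartment with the higher In3+(aq) concentration (0.91 M) acts as the cathode; ions are reduced there and produced at the dilute (0.000195 M) anode.
With n = 3, Ecell = −(0.0592/3)·log([dilute]/[conc]) = −(0.0592/3)·log(0.000195/0.91) = +0.072 V.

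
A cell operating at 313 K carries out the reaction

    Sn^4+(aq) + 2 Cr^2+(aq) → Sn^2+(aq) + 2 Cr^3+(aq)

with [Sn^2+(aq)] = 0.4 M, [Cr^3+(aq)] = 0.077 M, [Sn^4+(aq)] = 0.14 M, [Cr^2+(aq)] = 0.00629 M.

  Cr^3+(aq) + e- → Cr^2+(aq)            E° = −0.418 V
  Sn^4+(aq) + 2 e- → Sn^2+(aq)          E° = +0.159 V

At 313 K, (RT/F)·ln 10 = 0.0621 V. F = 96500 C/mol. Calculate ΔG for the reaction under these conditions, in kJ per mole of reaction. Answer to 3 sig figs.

The standard cell potential is +0.159 − (−0.418) = +0.577 V, with n = 2 electrons in the balanced equation.
The reaction quotient is ([Sn^2+(aq)]·[Cr^3+(aq)]^2) / ([Sn^4+(aq)]·[Cr^2+(aq)]^2) = 428; by Nernst, E = +0.577 − (0.0621/2)(2.632) = +0.4953 V.
ΔG = −nFE = −(2)(96500)(+0.4953) J/mol = −95.6 kJ/mol.

−95.6 kJ/mol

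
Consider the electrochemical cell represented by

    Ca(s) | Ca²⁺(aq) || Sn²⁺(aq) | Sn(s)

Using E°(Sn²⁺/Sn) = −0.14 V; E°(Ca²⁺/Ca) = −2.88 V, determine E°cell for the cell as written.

+2.74 V

By convention the left-hand electrode in cell notation is the anode (oxidation) and the right-hand electrode is the cathode (reduction).
E°cell = E°(right) − E°(left) = −0.14 − (−2.88) = +2.74 V.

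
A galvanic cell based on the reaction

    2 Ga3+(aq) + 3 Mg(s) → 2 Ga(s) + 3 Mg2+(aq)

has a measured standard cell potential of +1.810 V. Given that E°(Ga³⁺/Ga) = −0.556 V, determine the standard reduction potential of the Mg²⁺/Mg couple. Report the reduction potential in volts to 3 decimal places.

In the reaction as written the Ga³⁺/Ga couple is reduced (cathode) and Mg²⁺/Mg is oxidized (anode), so E°cell = E°(Ga³⁺/Ga) − E°(Mg²⁺/Mg).
E°(Mg²⁺/Mg) = E°(cathode) − E°cell = −0.556 − (+1.810) = −2.366 V.

−2.366 V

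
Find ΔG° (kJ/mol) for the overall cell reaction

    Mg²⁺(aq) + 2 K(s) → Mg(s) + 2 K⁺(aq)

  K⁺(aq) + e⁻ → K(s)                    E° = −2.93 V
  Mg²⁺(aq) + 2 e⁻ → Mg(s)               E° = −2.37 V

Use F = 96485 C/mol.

In the reaction as written Mg²⁺(aq) is reduced, so the Mg²⁺/Mg couple is the cathode and K⁺/K is the anode.
E°cell = −2.37 − (−2.93) = +0.56 V; balancing electrons gives n = 2.
ΔG° = −nFE°cell = −(2)(96485)(+0.56) J/mol = −108 kJ/mol.

−108 kJ/mol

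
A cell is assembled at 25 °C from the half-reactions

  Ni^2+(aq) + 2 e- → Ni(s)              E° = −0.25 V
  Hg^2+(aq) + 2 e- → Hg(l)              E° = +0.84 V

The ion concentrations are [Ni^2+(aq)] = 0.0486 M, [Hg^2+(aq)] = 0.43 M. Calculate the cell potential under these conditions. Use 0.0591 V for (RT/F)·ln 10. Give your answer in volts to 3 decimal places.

+1.118 V

Since E°(Hg²⁺/Hg) > E°(Ni²⁺/Ni), Hg²⁺/Hg serves as the cathode.
E°cell = E°cat − E°an = +0.84 − (−0.25) = +1.09 V; n = 2.
Balancing gives Hg^2+(aq) + Ni(s) → Hg(l) + Ni^2+(aq); hence Q = [Ni^2+(aq)] / [Hg^2+(aq)] = 0.113 (log Q = −0.947).
E = E° − (0.0591/n)·log Q = +1.09 − (0.0591/2)(−0.947) = +1.118 V.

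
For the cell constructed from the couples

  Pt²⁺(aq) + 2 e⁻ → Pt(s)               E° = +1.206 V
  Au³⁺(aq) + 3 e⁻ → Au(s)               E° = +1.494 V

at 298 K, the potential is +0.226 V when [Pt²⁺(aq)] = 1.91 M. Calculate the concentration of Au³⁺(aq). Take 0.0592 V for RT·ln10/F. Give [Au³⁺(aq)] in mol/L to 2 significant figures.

0.0019 M

With Au³⁺/Au at the cathode and Pt²⁺/Pt at the anode, E°cell = +1.494 − (+1.206) = +0.288 V (n = 6).
Rearranging E = E° − (0.0592/n)·log Q gives log Q = 6(+0.288 − (+0.226))/0.0592 = 6.284.
The balanced reaction is 2 Au³⁺(aq) + 3 Pt(s) → 2 Au(s) + 3 Pt²⁺(aq), so Q = [Pt²⁺(aq)]^3 / [Au³⁺(aq)]^2.
Solving for the unknown gives log [Au³⁺(aq)] = −2.720, so [Au³⁺(aq)] ≈ 0.0019 M.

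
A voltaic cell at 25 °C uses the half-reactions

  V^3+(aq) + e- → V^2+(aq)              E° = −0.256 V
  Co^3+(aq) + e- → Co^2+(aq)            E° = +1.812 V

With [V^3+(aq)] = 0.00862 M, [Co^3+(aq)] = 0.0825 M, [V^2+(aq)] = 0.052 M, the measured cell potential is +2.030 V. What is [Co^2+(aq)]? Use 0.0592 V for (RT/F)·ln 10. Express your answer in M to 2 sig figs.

2.2 M

The Co³⁺/Co²⁺ couple has the larger reduction potential, so it is the cathode: E°cell = +1.812 − (−0.256) = +2.068 V and n = 1.
Since E = E° − (0.0592/n)·log Q, log Q = n(E° − E)/0.0592 = 0.642.
Balancing electrons gives Co^3+(aq) + V^2+(aq) → Co^2+(aq) + V^3+(aq); thus Q = ([Co^2+(aq)]·[V^3+(aq)]) / ([Co^3+(aq)]·[V^2+(aq)]).
Substituting the known concentrations and solving, log [Co^2+(aq)] = 0.339 and [Co^2+(aq)] = 2.2 M.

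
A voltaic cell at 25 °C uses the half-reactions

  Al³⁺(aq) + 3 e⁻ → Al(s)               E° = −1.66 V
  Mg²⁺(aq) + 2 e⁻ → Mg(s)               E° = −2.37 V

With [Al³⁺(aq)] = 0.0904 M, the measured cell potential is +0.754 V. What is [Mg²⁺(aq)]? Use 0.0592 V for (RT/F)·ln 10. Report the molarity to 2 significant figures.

0.0066 M

The Al³⁺/Al couple has the larger reduction potential, so it is the cathode: E°cell = −1.66 − (−2.37) = +0.71 V and n = 6.
From the Nernst equation, log Q = n(E° − E)/0.0592 = 6·(+0.71 − (+0.754))/0.0592 = −4.459.
For 2 Al³⁺(aq) + 3 Mg(s) → 2 Al(s) + 3 Mg²⁺(aq), the reaction quotient is Q = [Mg²⁺(aq)]^3 / [Al³⁺(aq)]^2.
Solving for the unknown gives log [Mg²⁺(aq)] = −2.182, so [Mg²⁺(aq)] ≈ 0.0066 M.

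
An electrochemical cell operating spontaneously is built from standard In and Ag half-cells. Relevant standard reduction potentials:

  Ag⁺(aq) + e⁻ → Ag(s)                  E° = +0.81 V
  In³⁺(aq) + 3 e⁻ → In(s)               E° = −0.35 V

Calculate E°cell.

The Ag⁺/Ag couple has the higher E°, so Ag ion is reduced (cathode) and In is oxidized (anode).
E°cell = E°(cathode) − E°(anode) = +0.81 − (−0.35) = +1.16 V.

+1.16 V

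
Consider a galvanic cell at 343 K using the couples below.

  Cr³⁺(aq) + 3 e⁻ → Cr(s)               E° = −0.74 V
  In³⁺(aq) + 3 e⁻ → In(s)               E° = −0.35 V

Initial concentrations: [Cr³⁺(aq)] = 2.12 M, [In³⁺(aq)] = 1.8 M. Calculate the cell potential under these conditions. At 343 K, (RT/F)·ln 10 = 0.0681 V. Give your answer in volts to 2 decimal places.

+0.39 V

In³⁺/In is reduced (cathode, E° = −0.35 V) and Cr³⁺/Cr is oxidized (anode).
E°cell = −0.35 − (−0.74) = +0.39 V, with n = 3 electrons transferred.
For the overall reaction In³⁺(aq) + Cr(s) → In(s) + Cr³⁺(aq), Q = [Cr³⁺(aq)] / [In³⁺(aq)] = 1.18, giving log Q = 0.071.
E = E° − (0.0681/n)·log Q = +0.39 − (0.0681/3)(0.071) = +0.39 V.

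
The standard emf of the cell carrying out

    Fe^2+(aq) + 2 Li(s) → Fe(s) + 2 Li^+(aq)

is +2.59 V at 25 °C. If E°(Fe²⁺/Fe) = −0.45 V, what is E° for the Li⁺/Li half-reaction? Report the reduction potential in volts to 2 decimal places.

−3.04 V

In the reaction as written the Fe²⁺/Fe couple is reduced (cathode) and Li⁺/Li is oxidized (anode), so E°cell = E°(Fe²⁺/Fe) − E°(Li⁺/Li).
E°(Li⁺/Li) = E°(cathode) − E°cell = −0.45 − (+2.59) = −3.04 V.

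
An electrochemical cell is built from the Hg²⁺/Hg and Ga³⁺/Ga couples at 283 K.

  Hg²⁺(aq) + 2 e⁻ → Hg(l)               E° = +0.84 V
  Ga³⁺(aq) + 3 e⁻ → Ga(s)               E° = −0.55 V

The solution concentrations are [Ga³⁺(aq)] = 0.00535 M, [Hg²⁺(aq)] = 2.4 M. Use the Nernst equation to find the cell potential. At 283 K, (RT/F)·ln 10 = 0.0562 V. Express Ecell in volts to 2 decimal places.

Since E°(Hg²⁺/Hg) > E°(Ga³⁺/Ga), Hg²⁺/Hg serves as the cathode.
The standard potential is +0.84 − (−0.55) = +1.39 V and the balanced reaction transfers n = 6 electrons.
The balanced reaction is 3 Hg²⁺(aq) + 2 Ga(s) → 3 Hg(l) + 2 Ga³⁺(aq), so Q = [Ga³⁺(aq)]^2 / [Hg²⁺(aq)]^3 = 2.07×10^−6 and log Q = −5.684.
By the Nernst equation, E = +1.39 − (0.0562/6)·(−5.684) = +1.44 V.

+1.44 V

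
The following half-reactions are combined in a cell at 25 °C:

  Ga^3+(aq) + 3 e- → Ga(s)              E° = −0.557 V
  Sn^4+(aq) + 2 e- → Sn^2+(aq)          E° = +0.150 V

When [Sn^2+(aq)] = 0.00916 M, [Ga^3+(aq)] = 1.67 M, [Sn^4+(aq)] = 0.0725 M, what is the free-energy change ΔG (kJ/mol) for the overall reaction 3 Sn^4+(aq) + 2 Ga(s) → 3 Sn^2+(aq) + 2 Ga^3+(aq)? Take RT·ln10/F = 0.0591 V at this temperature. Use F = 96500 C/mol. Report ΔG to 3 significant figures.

−422 kJ/mol

E°cell = +0.150 − (−0.557) = +0.707 V; the balanced reaction transfers n = 6 electrons.
The reaction quotient is ([Sn^2+(aq)]^3·[Ga^3+(aq)]^2) / [Sn^4+(aq)]^3 = 0.00562; by Nernst, E = +0.707 − (0.0591/6)(−2.250) = +0.7292 V.
Finally ΔG = −nFE = −(6)(96500 C/mol)(+0.7292 V) = −422 kJ/mol.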